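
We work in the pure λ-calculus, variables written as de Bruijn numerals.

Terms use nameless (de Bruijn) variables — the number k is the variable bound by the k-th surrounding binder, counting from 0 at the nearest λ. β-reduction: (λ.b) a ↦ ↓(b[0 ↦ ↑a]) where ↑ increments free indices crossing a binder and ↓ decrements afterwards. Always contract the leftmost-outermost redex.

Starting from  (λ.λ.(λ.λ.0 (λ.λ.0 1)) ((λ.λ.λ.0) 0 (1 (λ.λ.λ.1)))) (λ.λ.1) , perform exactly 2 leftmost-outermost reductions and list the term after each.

  start: (λ.λ.(λ.λ.0 (λ.λ.0 1)) ((λ.λ.λ.0) 0 (1 (λ.λ.λ.1)))) (λ.λ.1)
  [1] λ.(λ.λ.0 (λ.λ.0 1)) ((λ.λ.λ.0) 0 ((λ.λ.1) (λ.λ.λ.1)))
  [2] λ.λ.0 (λ.λ.0 1)

Answer: after 2 steps: λ.λ.0 (λ.λ.0 1)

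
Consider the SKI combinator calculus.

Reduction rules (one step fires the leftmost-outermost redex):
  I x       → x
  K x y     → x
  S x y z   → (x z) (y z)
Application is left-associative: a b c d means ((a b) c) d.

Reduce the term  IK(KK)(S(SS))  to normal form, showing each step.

Answer: normal form = KK  (in 2 steps)

Derivation:
  start: IK(KK)(S(SS))
  →1  K(KK)(S(SS))
  →2  KK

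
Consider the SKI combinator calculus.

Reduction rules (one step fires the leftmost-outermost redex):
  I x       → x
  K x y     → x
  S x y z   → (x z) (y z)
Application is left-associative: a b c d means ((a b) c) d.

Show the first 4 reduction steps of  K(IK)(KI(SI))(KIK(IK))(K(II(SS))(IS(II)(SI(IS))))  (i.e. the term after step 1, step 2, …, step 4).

Answer: after 4 steps: I(IK)

Derivation:
  start: K(IK)(KI(SI))(KIK(IK))(K(II(SS))(IS(II)(SI(IS))))
  [1] IK(KIK(IK))(K(II(SS))(IS(II)(SI(IS))))
  [2] K(KIK(IK))(K(II(SS))(IS(II)(SI(IS))))
  [3] KIK(IK)
  [4] I(IK)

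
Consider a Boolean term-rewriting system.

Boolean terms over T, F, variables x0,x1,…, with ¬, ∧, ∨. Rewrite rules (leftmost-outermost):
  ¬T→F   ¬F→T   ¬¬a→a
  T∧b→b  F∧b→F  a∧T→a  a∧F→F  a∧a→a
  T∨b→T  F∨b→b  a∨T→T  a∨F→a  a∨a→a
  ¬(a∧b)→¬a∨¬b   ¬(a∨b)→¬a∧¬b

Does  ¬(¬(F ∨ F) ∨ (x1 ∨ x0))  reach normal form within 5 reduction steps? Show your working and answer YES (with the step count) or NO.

  start: ¬(¬(F ∨ F) ∨ (x1 ∨ x0))
  →1  ¬¬(F ∨ F) ∧ ¬(x1 ∨ x0)
  →2  (F ∨ F) ∧ ¬(x1 ∨ x0)
  →3  F ∧ ¬(x1 ∨ x0)
  →4  F

Answer: YES — reaches normal form F in 4 ≤ 5 steps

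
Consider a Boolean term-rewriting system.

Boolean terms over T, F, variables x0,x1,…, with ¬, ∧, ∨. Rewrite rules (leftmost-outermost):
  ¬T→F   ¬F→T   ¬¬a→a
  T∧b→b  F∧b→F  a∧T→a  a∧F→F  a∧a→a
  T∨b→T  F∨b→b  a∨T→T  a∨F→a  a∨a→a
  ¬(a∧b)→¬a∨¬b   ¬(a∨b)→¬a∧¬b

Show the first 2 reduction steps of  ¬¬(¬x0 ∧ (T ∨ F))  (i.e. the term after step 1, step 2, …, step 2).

Answer: after 2 steps: ¬x0 ∧ T

Derivation:
  start: ¬¬(¬x0 ∧ (T ∨ F))
  [1] ¬x0 ∧ (T ∨ F)
  [2] ¬x0 ∧ T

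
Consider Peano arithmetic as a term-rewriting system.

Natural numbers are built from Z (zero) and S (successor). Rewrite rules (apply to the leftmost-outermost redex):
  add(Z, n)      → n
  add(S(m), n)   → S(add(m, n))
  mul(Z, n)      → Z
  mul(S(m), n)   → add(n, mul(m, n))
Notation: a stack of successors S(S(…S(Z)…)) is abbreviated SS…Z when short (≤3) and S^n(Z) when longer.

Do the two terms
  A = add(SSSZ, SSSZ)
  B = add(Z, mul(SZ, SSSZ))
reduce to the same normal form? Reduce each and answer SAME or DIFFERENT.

Answer: DIFFERENT — A ⇓ S^6(Z), B ⇓ SSSZ

Working:
Term A:
  start: add(SSSZ, SSSZ)
  →1  S(add(SSZ, SSSZ))
  →2  S(S(add(SZ, SSSZ)))
  →3  S(S(S(add(Z, SSSZ))))
  →4  S^6(Z)

Term B:
  start: add(Z, mul(SZ, SSSZ))
  →1  mul(SZ, SSSZ)
  →2  add(SSSZ, mul(Z, SSSZ))
  →3  S(add(SSZ, mul(Z, SSSZ)))
  →4  S(S(add(SZ, mul(Z, SSSZ))))
  →5  S(S(S(add(Z, mul(Z, SSSZ)))))
  →6  S(S(S(mul(Z, SSSZ))))
  →7  SSSZ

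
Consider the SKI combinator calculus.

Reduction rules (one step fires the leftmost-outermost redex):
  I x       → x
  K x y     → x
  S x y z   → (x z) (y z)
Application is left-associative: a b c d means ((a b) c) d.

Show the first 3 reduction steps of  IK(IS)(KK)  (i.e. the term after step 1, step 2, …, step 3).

  start: IK(IS)(KK)
  →1  K(IS)(KK)
  →2  IS
  →3  S

Answer: after 3 steps: S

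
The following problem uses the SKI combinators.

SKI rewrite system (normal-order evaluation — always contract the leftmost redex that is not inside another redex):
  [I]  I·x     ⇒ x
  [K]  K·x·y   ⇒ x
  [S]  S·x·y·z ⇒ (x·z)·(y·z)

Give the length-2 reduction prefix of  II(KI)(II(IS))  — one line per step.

Answer: after 2 steps: KI(II(IS))

Reduction:
  start: II(KI)(II(IS))
  step 1: I(KI)(II(IS))
  step 2: KI(II(IS))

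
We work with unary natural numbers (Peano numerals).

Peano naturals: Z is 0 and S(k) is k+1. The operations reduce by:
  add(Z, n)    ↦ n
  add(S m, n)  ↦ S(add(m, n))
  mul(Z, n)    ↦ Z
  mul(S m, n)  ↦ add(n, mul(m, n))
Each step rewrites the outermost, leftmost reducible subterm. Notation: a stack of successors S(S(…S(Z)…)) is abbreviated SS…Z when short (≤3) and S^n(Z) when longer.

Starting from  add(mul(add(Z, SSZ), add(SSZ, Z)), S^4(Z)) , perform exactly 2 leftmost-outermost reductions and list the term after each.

Answer: after 2 steps: add(add(add(SSZ, Z), mul(SZ, add(SSZ, Z))), S^4(Z))

Derivation:
  start: add(mul(add(Z, SSZ), add(SSZ, Z)), S^4(Z))
  [1] add(mul(SSZ, add(SSZ, Z)), S^4(Z))
  [2] add(add(add(SSZ, Z), mul(SZ, add(SSZ, Z))), S^4(Z))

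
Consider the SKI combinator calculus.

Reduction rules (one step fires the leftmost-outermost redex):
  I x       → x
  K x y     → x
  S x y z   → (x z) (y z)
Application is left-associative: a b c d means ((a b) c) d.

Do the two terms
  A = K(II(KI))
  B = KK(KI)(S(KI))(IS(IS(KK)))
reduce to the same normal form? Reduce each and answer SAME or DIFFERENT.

Answer: DIFFERENT — A ⇓ K(KI), B ⇓ S(KI)

Working:
Term A:
  start: K(II(KI))
  [1] K(I(KI))
  [2] K(KI)

Term B:
  start: KK(KI)(S(KI))(IS(IS(KK)))
  [1] K(S(KI))(IS(IS(KK)))
  [2] S(KI)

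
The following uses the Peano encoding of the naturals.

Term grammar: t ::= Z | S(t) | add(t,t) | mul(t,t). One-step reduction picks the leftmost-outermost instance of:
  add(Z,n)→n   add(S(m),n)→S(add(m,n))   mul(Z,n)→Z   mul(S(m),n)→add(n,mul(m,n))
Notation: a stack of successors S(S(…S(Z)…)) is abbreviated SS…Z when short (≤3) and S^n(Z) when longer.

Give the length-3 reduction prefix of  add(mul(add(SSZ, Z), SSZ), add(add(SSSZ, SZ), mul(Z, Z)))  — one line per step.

  start: add(mul(add(SSZ, Z), SSZ), add(add(SSSZ, SZ), mul(Z, Z)))
  step 1: add(mul(S(add(SZ, Z)), SSZ), add(add(SSSZ, SZ), mul(Z, Z)))
  step 2: add(add(SSZ, mul(add(SZ, Z), SSZ)), add(add(SSSZ, SZ), mul(Z, Z)))
  step 3: add(S(add(SZ, mul(add(SZ, Z), SSZ))), add(add(SSSZ, SZ), mul(Z, Z)))

Answer: after 3 steps: add(S(add(SZ, mul(add(SZ, Z), SSZ))), add(add(SSSZ, SZ), mul(Z, Z)))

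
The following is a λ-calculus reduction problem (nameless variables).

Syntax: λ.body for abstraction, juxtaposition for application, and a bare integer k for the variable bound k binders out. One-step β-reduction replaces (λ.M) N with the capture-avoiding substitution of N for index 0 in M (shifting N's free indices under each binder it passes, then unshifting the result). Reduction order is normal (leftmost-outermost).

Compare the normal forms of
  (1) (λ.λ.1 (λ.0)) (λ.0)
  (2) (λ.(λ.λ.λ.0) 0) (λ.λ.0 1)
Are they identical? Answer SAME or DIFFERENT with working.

Term A:
  start: (λ.λ.1 (λ.0)) (λ.0)
  →1  λ.(λ.0) (λ.0)
  →2  λ.λ.0

Term B:
  start: (λ.(λ.λ.λ.0) 0) (λ.λ.0 1)
  →1  (λ.λ.λ.0) (λ.λ.0 1)
  →2  λ.λ.0

Answer: SAME — A ⇓ λ.λ.0, B ⇓ λ.λ.0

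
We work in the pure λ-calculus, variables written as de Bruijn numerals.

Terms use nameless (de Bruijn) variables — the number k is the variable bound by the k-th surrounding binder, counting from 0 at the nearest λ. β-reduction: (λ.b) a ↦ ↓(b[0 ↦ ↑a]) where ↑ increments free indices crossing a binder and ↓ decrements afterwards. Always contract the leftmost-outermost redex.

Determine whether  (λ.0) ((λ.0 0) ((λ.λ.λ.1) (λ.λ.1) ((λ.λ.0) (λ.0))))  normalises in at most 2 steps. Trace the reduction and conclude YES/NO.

  start: (λ.0) ((λ.0 0) ((λ.λ.λ.1) (λ.λ.1) ((λ.λ.0) (λ.0))))
  [1] (λ.0 0) ((λ.λ.λ.1) (λ.λ.1) ((λ.λ.0) (λ.0)))
  [2] (λ.λ.λ.1) (λ.λ.1) ((λ.λ.0) (λ.0)) ((λ.λ.λ.1) (λ.λ.1) ((λ.λ.0) (λ.0)))

Answer: NO — after 2 steps the term is (λ.λ.λ.1) (λ.λ.1) ((λ.λ.0) (λ.0)) ((λ.λ.λ.1) (λ.λ.1) ((λ.λ.0) (λ.0))), not yet normal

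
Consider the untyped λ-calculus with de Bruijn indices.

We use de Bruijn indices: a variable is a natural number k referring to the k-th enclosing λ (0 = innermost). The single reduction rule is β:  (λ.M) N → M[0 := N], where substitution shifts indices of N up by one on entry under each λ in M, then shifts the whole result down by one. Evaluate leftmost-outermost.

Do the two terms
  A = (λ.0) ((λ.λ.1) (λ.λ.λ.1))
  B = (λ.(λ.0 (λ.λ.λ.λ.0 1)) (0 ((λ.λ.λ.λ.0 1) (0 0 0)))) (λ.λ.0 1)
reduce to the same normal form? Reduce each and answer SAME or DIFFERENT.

Answer: DIFFERENT — A ⇓ λ.λ.λ.λ.1, B ⇓ λ.λ.λ.0 1

Working:
Term A:
  start: (λ.0) ((λ.λ.1) (λ.λ.λ.1))
  [1] (λ.λ.1) (λ.λ.λ.1)
  [2] λ.λ.λ.λ.1

Term B:
  start: (λ.(λ.0 (λ.λ.λ.λ.0 1)) (0 ((λ.λ.λ.λ.0 1) (0 0 0)))) (λ.λ.0 1)
  [1] (λ.0 (λ.λ.λ.λ.0 1)) ((λ.λ.0 1) ((λ.λ.λ.λ.0 1) ((λ.λ.0 1) (λ.λ.0 1) (λ.λ.0 1))))
  [2] (λ.λ.0 1) ((λ.λ.λ.λ.0 1) ((λ.λ.0 1) (λ.λ.0 1) (λ.λ.0 1))) (λ.λ.λ.λ.0 1)
  [3] (λ.0 ((λ.λ.λ.λ.0 1) ((λ.λ.0 1) (λ.λ.0 1) (λ.λ.0 1)))) (λ.λ.λ.λ.0 1)
  [4] (λ.λ.λ.λ.0 1) ((λ.λ.λ.λ.0 1) ((λ.λ.0 1) (λ.λ.0 1) (λ.λ.0 1)))
  [5] λ.λ.λ.0 1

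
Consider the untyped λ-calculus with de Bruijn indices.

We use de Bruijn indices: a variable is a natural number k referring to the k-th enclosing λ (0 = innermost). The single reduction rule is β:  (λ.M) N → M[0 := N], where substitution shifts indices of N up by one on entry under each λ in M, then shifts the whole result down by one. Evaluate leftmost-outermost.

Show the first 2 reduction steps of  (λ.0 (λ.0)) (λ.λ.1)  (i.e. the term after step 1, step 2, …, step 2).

Answer: after 2 steps: λ.λ.0

Working:
  start: (λ.0 (λ.0)) (λ.λ.1)
  [1] (λ.λ.1) (λ.0)
  [2] λ.λ.0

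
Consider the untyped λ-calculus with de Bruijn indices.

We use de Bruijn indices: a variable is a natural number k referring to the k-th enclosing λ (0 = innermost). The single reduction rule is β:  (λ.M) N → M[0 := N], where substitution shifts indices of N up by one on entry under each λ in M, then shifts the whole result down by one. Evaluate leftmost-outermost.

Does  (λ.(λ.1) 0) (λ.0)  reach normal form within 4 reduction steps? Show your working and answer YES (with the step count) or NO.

  start: (λ.(λ.1) 0) (λ.0)
  step 1: (λ.λ.0) (λ.0)
  step 2: λ.0

Answer: YES — reaches normal form λ.0 in 2 ≤ 4 steps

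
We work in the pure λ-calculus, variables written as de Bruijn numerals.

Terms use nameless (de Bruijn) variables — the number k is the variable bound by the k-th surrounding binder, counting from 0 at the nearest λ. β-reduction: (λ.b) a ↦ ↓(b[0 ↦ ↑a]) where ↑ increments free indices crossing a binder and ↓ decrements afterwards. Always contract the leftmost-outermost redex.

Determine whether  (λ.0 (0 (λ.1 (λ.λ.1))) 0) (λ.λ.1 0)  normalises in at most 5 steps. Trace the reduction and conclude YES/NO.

Answer: NO — after 5 steps the term is (λ.(λ.λ.1 0) (λ.λ.1)) (λ.λ.1 0), not yet normal

Derivation:
  start: (λ.0 (0 (λ.1 (λ.λ.1))) 0) (λ.λ.1 0)
  step 1: (λ.λ.1 0) ((λ.λ.1 0) (λ.(λ.λ.1 0) (λ.λ.1))) (λ.λ.1 0)
  step 2: (λ.(λ.λ.1 0) (λ.(λ.λ.1 0) (λ.λ.1)) 0) (λ.λ.1 0)
  step 3: (λ.λ.1 0) (λ.(λ.λ.1 0) (λ.λ.1)) (λ.λ.1 0)
  step 4: (λ.(λ.(λ.λ.1 0) (λ.λ.1)) 0) (λ.λ.1 0)
  step 5: (λ.(λ.λ.1 0) (λ.λ.1)) (λ.λ.1 0)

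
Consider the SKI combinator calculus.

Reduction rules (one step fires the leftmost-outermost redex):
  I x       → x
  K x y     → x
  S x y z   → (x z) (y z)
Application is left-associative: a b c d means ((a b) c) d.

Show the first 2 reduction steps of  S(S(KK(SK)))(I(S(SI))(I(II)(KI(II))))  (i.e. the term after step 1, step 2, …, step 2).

Answer: after 2 steps: S(SK)(S(SI)(I(II)(KI(II))))

Reduction:
  start: S(S(KK(SK)))(I(S(SI))(I(II)(KI(II))))
  [1] S(SK)(I(S(SI))(I(II)(KI(II))))
  [2] S(SK)(S(SI)(I(II)(KI(II))))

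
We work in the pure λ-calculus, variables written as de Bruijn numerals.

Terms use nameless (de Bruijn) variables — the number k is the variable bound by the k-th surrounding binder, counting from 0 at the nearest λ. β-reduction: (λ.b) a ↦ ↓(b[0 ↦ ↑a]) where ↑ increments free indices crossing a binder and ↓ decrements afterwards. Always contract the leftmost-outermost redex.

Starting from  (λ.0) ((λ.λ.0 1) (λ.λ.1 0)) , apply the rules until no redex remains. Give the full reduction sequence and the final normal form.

  start: (λ.0) ((λ.λ.0 1) (λ.λ.1 0))
  [1] (λ.λ.0 1) (λ.λ.1 0)
  [2] λ.0 (λ.λ.1 0)

Answer: normal form = λ.0 (λ.λ.1 0)  (in 2 steps)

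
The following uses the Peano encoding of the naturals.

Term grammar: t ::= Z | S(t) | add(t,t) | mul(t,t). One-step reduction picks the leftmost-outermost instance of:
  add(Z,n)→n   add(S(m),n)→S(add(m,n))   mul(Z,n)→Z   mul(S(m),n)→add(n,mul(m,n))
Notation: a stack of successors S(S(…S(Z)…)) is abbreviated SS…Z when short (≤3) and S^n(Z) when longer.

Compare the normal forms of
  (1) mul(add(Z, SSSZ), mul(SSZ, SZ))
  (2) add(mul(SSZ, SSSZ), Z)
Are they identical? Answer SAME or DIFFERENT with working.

Answer: SAME — A ⇓ S^6(Z), B ⇓ S^6(Z)

Working:
Term A:
  start: mul(add(Z, SSSZ), mul(SSZ, SZ))
  →1  mul(SSSZ, mul(SSZ, SZ))
  →2  add(mul(SSZ, SZ), mul(SSZ, mul(SSZ, SZ)))
  →3  add(add(SZ, mul(SZ, SZ)), mul(SSZ, mul(SSZ, SZ)))
  →4  add(S(add(Z, mul(SZ, SZ))), mul(SSZ, mul(SSZ, SZ)))
  →5  S(add(add(Z, mul(SZ, SZ)), mul(SSZ, mul(SSZ, SZ))))
  →6  S(add(mul(SZ, SZ), mul(SSZ, mul(SSZ, SZ))))
  →7  S(add(add(SZ, mul(Z, SZ)), mul(SSZ, mul(SSZ, SZ))))
  →8  S(add(S(add(Z, mul(Z, SZ))), mul(SSZ, mul(SSZ, SZ))))
  →9  S(S(add(add(Z, mul(Z, SZ)), mul(SSZ, mul(SSZ, SZ)))))
  →10  S(S(add(mul(Z, SZ), mul(SSZ, mul(SSZ, SZ)))))
  →11  S(S(add(Z, mul(SSZ, mul(SSZ, SZ)))))
  →12  S(S(mul(SSZ, mul(SSZ, SZ))))
  →13  S(S(add(mul(SSZ, SZ), mul(SZ, mul(SSZ, SZ)))))
  →14  S(S(add(add(SZ, mul(SZ, SZ)), mul(SZ, mul(SSZ, SZ)))))
  →15  S(S(add(S(add(Z, mul(SZ, SZ))), mul(SZ, mul(SSZ, SZ)))))
  →16  S(S(S(add(add(Z, mul(SZ, SZ)), mul(SZ, mul(SSZ, SZ))))))
  →17  S(S(S(add(mul(SZ, SZ), mul(SZ, mul(SSZ, SZ))))))
  →18  S(S(S(add(add(SZ, mul(Z, SZ)), mul(SZ, mul(SSZ, SZ))))))
  →19  S(S(S(add(S(add(Z, mul(Z, SZ))), mul(SZ, mul(SSZ, SZ))))))
  →20  S(S(S(S(add(add(Z, mul(Z, SZ)), mul(SZ, mul(SSZ, SZ)))))))
  →21  S(S(S(S(add(mul(Z, SZ), mul(SZ, mul(SSZ, SZ)))))))
  →22  S(S(S(S(add(Z, mul(SZ, mul(SSZ, SZ)))))))
  →23  S(S(S(S(mul(SZ, mul(SSZ, SZ))))))
  →24  S(S(S(S(add(mul(SSZ, SZ), mul(Z, mul(SSZ, SZ)))))))
  →25  S(S(S(S(add(add(SZ, mul(SZ, SZ)), mul(Z, mul(SSZ, SZ)))))))
  →26  S(S(S(S(add(S(add(Z, mul(SZ, SZ))), mul(Z, mul(SSZ, SZ)))))))
  →27  S(S(S(S(S(add(add(Z, mul(SZ, SZ)), mul(Z, mul(SSZ, SZ))))))))
  →28  S(S(S(S(S(add(mul(SZ, SZ), mul(Z, mul(SSZ, SZ))))))))
  →29  S(S(S(S(S(add(add(SZ, mul(Z, SZ)), mul(Z, mul(SSZ, SZ))))))))
  →30  S(S(S(S(S(add(S(add(Z, mul(Z, SZ))), mul(Z, mul(SSZ, SZ))))))))
  →31  S(S(S(S(S(S(add(add(Z, mul(Z, SZ)), mul(Z, mul(SSZ, SZ)))))))))
  →32  S(S(S(S(S(S(add(mul(Z, SZ), mul(Z, mul(SSZ, SZ)))))))))
  →33  S(S(S(S(S(S(add(Z, mul(Z, mul(SSZ, SZ)))))))))
  →34  S(S(S(S(S(S(mul(Z, mul(SSZ, SZ))))))))
  →35  S^6(Z)

Term B:
  start: add(mul(SSZ, SSSZ), Z)
  →1  add(add(SSSZ, mul(SZ, SSSZ)), Z)
  →2  add(S(add(SSZ, mul(SZ, SSSZ))), Z)
  →3  S(add(add(SSZ, mul(SZ, SSSZ)), Z))
  →4  S(add(S(add(SZ, mul(SZ, SSSZ))), Z))
  →5  S(S(add(add(SZ, mul(SZ, SSSZ)), Z)))
  →6  S(S(add(S(add(Z, mul(SZ, SSSZ))), Z)))
  →7  S(S(S(add(add(Z, mul(SZ, SSSZ)), Z))))
  →8  S(S(S(add(mul(SZ, SSSZ), Z))))
  →9  S(S(S(add(add(SSSZ, mul(Z, SSSZ)), Z))))
  →10  S(S(S(add(S(add(SSZ, mul(Z, SSSZ))), Z))))
  →11  S(S(S(S(add(add(SSZ, mul(Z, SSSZ)), Z)))))
  →12  S(S(S(S(add(S(add(SZ, mul(Z, SSSZ))), Z)))))
  →13  S(S(S(S(S(add(add(SZ, mul(Z, SSSZ)), Z))))))
  →14  S(S(S(S(S(add(S(add(Z, mul(Z, SSSZ))), Z))))))
  →15  S(S(S(S(S(S(add(add(Z, mul(Z, SSSZ)), Z)))))))
  →16  S(S(S(S(S(S(add(mul(Z, SSSZ), Z)))))))
  →17  S(S(S(S(S(S(add(Z, Z)))))))
  →18  S^6(Z)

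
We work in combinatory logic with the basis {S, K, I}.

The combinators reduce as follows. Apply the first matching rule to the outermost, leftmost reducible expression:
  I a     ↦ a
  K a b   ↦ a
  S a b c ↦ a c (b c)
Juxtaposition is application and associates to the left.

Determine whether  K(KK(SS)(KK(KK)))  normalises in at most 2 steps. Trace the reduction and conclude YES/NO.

Answer: YES — reaches normal form K(KK) in 2 ≤ 2 steps

Reduction:
  start: K(KK(SS)(KK(KK)))
  →1  K(K(KK(KK)))
  →2  K(KK)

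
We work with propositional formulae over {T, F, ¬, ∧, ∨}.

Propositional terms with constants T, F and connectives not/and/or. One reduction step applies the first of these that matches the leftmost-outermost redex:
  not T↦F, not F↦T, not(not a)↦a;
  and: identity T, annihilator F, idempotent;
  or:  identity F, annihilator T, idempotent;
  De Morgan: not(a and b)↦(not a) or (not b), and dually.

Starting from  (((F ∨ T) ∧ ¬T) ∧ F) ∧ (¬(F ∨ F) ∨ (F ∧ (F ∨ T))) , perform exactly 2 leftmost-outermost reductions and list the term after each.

Answer: after 2 steps: F

Working:
  start: (((F ∨ T) ∧ ¬T) ∧ F) ∧ (¬(F ∨ F) ∨ (F ∧ (F ∨ T)))
  [1] F ∧ (¬(F ∨ F) ∨ (F ∧ (F ∨ T)))
  [2] F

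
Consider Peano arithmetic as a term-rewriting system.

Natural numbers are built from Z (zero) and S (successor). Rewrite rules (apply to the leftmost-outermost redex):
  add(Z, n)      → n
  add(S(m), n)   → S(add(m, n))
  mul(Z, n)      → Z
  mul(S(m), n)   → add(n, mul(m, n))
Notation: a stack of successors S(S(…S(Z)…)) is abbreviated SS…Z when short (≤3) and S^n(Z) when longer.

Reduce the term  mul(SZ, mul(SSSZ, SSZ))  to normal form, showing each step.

Answer: normal form = S^6(Z)  (in 22 steps)

Reduction:
  start: mul(SZ, mul(SSSZ, SSZ))
  →1  add(mul(SSSZ, SSZ), mul(Z, mul(SSSZ, SSZ)))
  →2  add(add(SSZ, mul(SSZ, SSZ)), mul(Z, mul(SSSZ, SSZ)))
  →3  add(S(add(SZ, mul(SSZ, SSZ))), mul(Z, mul(SSSZ, SSZ)))
  →4  S(add(add(SZ, mul(SSZ, SSZ)), mul(Z, mul(SSSZ, SSZ))))
  →5  S(add(S(add(Z, mul(SSZ, SSZ))), mul(Z, mul(SSSZ, SSZ))))
  →6  S(S(add(add(Z, mul(SSZ, SSZ)), mul(Z, mul(SSSZ, SSZ)))))
  →7  S(S(add(mul(SSZ, SSZ), mul(Z, mul(SSSZ, SSZ)))))
  →8  S(S(add(add(SSZ, mul(SZ, SSZ)), mul(Z, mul(SSSZ, SSZ)))))
  →9  S(S(add(S(add(SZ, mul(SZ, SSZ))), mul(Z, mul(SSSZ, SSZ)))))
  →10  S(S(S(add(add(SZ, mul(SZ, SSZ)), mul(Z, mul(SSSZ, SSZ))))))
  →11  S(S(S(add(S(add(Z, mul(SZ, SSZ))), mul(Z, mul(SSSZ, SSZ))))))
  →12  S(S(S(S(add(add(Z, mul(SZ, SSZ)), mul(Z, mul(SSSZ, SSZ)))))))
  →13  S(S(S(S(add(mul(SZ, SSZ), mul(Z, mul(SSSZ, SSZ)))))))
  →14  S(S(S(S(add(add(SSZ, mul(Z, SSZ)), mul(Z, mul(SSSZ, SSZ)))))))
  →15  S(S(S(S(add(S(add(SZ, mul(Z, SSZ))), mul(Z, mul(SSSZ, SSZ)))))))
  →16  S(S(S(S(S(add(add(SZ, mul(Z, SSZ)), mul(Z, mul(SSSZ, SSZ))))))))
  →17  S(S(S(S(S(add(S(add(Z, mul(Z, SSZ))), mul(Z, mul(SSSZ, SSZ))))))))
  →18  S(S(S(S(S(S(add(add(Z, mul(Z, SSZ)), mul(Z, mul(SSSZ, SSZ)))))))))
  →19  S(S(S(S(S(S(add(mul(Z, SSZ), mul(Z, mul(SSSZ, SSZ)))))))))
  →20  S(S(S(S(S(S(add(Z, mul(Z, mul(SSSZ, SSZ)))))))))
  →21  S(S(S(S(S(S(mul(Z, mul(SSSZ, SSZ))))))))
  →22  S^6(Z)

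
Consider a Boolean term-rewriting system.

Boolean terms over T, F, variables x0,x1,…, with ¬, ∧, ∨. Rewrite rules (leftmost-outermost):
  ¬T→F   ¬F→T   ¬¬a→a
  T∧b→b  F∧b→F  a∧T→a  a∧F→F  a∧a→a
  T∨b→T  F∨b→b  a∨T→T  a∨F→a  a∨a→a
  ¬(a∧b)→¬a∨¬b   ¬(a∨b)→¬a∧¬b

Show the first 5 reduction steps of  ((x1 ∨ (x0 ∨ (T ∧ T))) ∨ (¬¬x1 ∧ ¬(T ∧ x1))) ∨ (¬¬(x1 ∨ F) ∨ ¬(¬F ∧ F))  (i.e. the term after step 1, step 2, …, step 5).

  start: ((x1 ∨ (x0 ∨ (T ∧ T))) ∨ (¬¬x1 ∧ ¬(T ∧ x1))) ∨ (¬¬(x1 ∨ F) ∨ ¬(¬F ∧ F))
  →1  ((x1 ∨ (x0 ∨ T)) ∨ (¬¬x1 ∧ ¬(T ∧ x1))) ∨ (¬¬(x1 ∨ F) ∨ ¬(¬F ∧ F))
  →2  ((x1 ∨ T) ∨ (¬¬x1 ∧ ¬(T ∧ x1))) ∨ (¬¬(x1 ∨ F) ∨ ¬(¬F ∧ F))
  →3  (T ∨ (¬¬x1 ∧ ¬(T ∧ x1))) ∨ (¬¬(x1 ∨ F) ∨ ¬(¬F ∧ F))
  →4  T ∨ (¬¬(x1 ∨ F) ∨ ¬(¬F ∧ F))
  →5  T

Answer: after 5 steps: T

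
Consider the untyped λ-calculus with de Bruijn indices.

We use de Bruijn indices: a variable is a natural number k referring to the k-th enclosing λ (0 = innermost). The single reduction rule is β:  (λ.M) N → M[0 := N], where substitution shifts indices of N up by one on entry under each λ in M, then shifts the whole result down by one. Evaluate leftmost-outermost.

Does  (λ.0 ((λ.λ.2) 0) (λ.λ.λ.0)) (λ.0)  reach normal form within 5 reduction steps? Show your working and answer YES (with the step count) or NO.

  start: (λ.0 ((λ.λ.2) 0) (λ.λ.λ.0)) (λ.0)
  [1] (λ.0) ((λ.λ.λ.0) (λ.0)) (λ.λ.λ.0)
  [2] (λ.λ.λ.0) (λ.0) (λ.λ.λ.0)
  [3] (λ.λ.0) (λ.λ.λ.0)
  [4] λ.0

Answer: YES — reaches normal form λ.0 in 4 ≤ 5 steps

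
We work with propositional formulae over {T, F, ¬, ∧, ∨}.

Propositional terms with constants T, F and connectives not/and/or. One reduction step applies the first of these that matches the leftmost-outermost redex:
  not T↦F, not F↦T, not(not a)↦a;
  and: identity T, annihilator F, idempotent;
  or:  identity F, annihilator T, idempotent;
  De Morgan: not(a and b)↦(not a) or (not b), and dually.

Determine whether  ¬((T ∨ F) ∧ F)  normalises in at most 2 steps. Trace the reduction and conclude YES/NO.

  start: ¬((T ∨ F) ∧ F)
  →1  ¬(T ∨ F) ∨ ¬F
  →2  (¬T ∧ ¬F) ∨ ¬F

Answer: NO — after 2 steps the term is (¬T ∧ ¬F) ∨ ¬F, not yet normal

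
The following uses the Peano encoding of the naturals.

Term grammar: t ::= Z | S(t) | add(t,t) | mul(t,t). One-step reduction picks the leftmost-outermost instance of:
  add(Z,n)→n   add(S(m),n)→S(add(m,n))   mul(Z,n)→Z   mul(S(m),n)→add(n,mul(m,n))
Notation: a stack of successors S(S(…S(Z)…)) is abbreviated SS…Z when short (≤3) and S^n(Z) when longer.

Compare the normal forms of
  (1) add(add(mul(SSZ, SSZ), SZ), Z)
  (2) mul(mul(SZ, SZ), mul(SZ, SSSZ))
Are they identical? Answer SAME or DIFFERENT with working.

Answer: DIFFERENT — A ⇓ S^5(Z), B ⇓ SSSZ

Derivation:
Term A:
  start: add(add(mul(SSZ, SSZ), SZ), Z)
  [1] add(add(add(SSZ, mul(SZ, SSZ)), SZ), Z)
  [2] add(add(S(add(SZ, mul(SZ, SSZ))), SZ), Z)
  [3] add(S(add(add(SZ, mul(SZ, SSZ)), SZ)), Z)
  [4] S(add(add(add(SZ, mul(SZ, SSZ)), SZ), Z))
  [5] S(add(add(S(add(Z, mul(SZ, SSZ))), SZ), Z))
  [6] S(add(S(add(add(Z, mul(SZ, SSZ)), SZ)), Z))
  [7] S(S(add(add(add(Z, mul(SZ, SSZ)), SZ), Z)))
  [8] S(S(add(add(mul(SZ, SSZ), SZ), Z)))
  [9] S(S(add(add(add(SSZ, mul(Z, SSZ)), SZ), Z)))
  [10] S(S(add(add(S(add(SZ, mul(Z, SSZ))), SZ), Z)))
  [11] S(S(add(S(add(add(SZ, mul(Z, SSZ)), SZ)), Z)))
  [12] S(S(S(add(add(add(SZ, mul(Z, SSZ)), SZ), Z))))
  [13] S(S(S(add(add(S(add(Z, mul(Z, SSZ))), SZ), Z))))
  [14] S(S(S(add(S(add(add(Z, mul(Z, SSZ)), SZ)), Z))))
  [15] S(S(S(S(add(add(add(Z, mul(Z, SSZ)), SZ), Z)))))
  [16] S(S(S(S(add(add(mul(Z, SSZ), SZ), Z)))))
  [17] S(S(S(S(add(add(Z, SZ), Z)))))
  [18] S(S(S(S(add(SZ, Z)))))
  [19] S(S(S(S(S(add(Z, Z))))))
  [20] S^5(Z)

Term B:
  start: mul(mul(SZ, SZ), mul(SZ, SSSZ))
  [1] mul(add(SZ, mul(Z, SZ)), mul(SZ, SSSZ))
  [2] mul(S(add(Z, mul(Z, SZ))), mul(SZ, SSSZ))
  [3] add(mul(SZ, SSSZ), mul(add(Z, mul(Z, SZ)), mul(SZ, SSSZ)))
  [4] add(add(SSSZ, mul(Z, SSSZ)), mul(add(Z, mul(Z, SZ)), mul(SZ, SSSZ)))
  [5] add(S(add(SSZ, mul(Z, SSSZ))), mul(add(Z, mul(Z, SZ)), mul(SZ, SSSZ)))
  [6] S(add(add(SSZ, mul(Z, SSSZ)), mul(add(Z, mul(Z, SZ)), mul(SZ, SSSZ))))
  [7] S(add(S(add(SZ, mul(Z, SSSZ))), mul(add(Z, mul(Z, SZ)), mul(SZ, SSSZ))))
  [8] S(S(add(add(SZ, mul(Z, SSSZ)), mul(add(Z, mul(Z, SZ)), mul(SZ, SSSZ)))))
  [9] S(S(add(S(add(Z, mul(Z, SSSZ))), mul(add(Z, mul(Z, SZ)), mul(SZ, SSSZ)))))
  [10] S(S(S(add(add(Z, mul(Z, SSSZ)), mul(add(Z, mul(Z, SZ)), mul(SZ, SSSZ))))))
  [11] S(S(S(add(mul(Z, SSSZ), mul(add(Z, mul(Z, SZ)), mul(SZ, SSSZ))))))
  [12] S(S(S(add(Z, mul(add(Z, mul(Z, SZ)), mul(SZ, SSSZ))))))
  [13] S(S(S(mul(add(Z, mul(Z, SZ)), mul(SZ, SSSZ)))))
  [14] S(S(S(mul(mul(Z, SZ), mul(SZ, SSSZ)))))
  [15] S(S(S(mul(Z, mul(SZ, SSSZ)))))
  [16] SSSZ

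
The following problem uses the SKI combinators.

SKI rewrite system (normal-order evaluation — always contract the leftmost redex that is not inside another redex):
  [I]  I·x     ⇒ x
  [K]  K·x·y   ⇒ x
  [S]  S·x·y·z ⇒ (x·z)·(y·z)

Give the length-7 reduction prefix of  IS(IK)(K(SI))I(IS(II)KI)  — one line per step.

  start: IS(IK)(K(SI))I(IS(II)KI)
  →1  S(IK)(K(SI))I(IS(II)KI)
  →2  IKI(K(SI)I)(IS(II)KI)
  →3  KI(K(SI)I)(IS(II)KI)
  →4  I(IS(II)KI)
  →5  IS(II)KI
  →6  S(II)KI
  →7  III(KI)

Answer: after 7 steps: III(KI)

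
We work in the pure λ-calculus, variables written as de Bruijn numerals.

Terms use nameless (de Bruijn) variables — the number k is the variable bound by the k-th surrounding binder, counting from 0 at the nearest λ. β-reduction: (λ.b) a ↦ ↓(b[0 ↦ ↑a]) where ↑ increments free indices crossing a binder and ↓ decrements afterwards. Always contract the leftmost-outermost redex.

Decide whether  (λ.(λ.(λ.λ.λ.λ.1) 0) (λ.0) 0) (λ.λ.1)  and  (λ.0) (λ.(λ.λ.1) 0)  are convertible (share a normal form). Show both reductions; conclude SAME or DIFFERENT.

Answer: SAME — A ⇓ λ.λ.1, B ⇓ λ.λ.1

Reduction:
Term A:
  start: (λ.(λ.(λ.λ.λ.λ.1) 0) (λ.0) 0) (λ.λ.1)
  →1  (λ.(λ.λ.λ.λ.1) 0) (λ.0) (λ.λ.1)
  →2  (λ.λ.λ.λ.1) (λ.0) (λ.λ.1)
  →3  (λ.λ.λ.1) (λ.λ.1)
  →4  λ.λ.1

Term B:
  start: (λ.0) (λ.(λ.λ.1) 0)
  →1  λ.(λ.λ.1) 0
  →2  λ.λ.1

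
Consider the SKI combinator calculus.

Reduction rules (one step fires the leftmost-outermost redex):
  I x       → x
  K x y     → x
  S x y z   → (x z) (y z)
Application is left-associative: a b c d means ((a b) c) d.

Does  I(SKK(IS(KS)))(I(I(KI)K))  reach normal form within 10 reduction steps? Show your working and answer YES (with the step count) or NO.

  start: I(SKK(IS(KS)))(I(I(KI)K))
  →1  SKK(IS(KS))(I(I(KI)K))
  →2  K(IS(KS))(K(IS(KS)))(I(I(KI)K))
  →3  IS(KS)(I(I(KI)K))
  →4  S(KS)(I(I(KI)K))
  →5  S(KS)(I(KI)K)
  →6  S(KS)(KIK)
  →7  S(KS)I

Answer: YES — reaches normal form S(KS)I in 7 ≤ 10 steps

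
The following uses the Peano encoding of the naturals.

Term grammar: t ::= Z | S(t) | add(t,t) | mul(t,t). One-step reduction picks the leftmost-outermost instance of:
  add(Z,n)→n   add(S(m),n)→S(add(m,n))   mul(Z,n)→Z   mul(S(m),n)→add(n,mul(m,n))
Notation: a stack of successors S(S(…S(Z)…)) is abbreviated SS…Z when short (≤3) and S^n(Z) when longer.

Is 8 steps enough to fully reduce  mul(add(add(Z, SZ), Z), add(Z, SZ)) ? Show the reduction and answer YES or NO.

Answer: YES — reaches normal form SZ in 8 ≤ 8 steps

Working:
  start: mul(add(add(Z, SZ), Z), add(Z, SZ))
  step 1: mul(add(SZ, Z), add(Z, SZ))
  step 2: mul(S(add(Z, Z)), add(Z, SZ))
  step 3: add(add(Z, SZ), mul(add(Z, Z), add(Z, SZ)))
  step 4: add(SZ, mul(add(Z, Z), add(Z, SZ)))
  step 5: S(add(Z, mul(add(Z, Z), add(Z, SZ))))
  step 6: S(mul(add(Z, Z), add(Z, SZ)))
  step 7: S(mul(Z, add(Z, SZ)))
  step 8: SZ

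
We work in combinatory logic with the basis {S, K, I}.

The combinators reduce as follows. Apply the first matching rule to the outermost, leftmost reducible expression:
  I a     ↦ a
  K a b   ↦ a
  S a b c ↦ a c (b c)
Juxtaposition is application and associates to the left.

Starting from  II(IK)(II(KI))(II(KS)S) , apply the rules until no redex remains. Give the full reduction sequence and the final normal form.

  start: II(IK)(II(KI))(II(KS)S)
  step 1: I(IK)(II(KI))(II(KS)S)
  step 2: IK(II(KI))(II(KS)S)
  step 3: K(II(KI))(II(KS)S)
  step 4: II(KI)
  step 5: I(KI)
  step 6: KI

Answer: normal form = KI  (in 6 steps)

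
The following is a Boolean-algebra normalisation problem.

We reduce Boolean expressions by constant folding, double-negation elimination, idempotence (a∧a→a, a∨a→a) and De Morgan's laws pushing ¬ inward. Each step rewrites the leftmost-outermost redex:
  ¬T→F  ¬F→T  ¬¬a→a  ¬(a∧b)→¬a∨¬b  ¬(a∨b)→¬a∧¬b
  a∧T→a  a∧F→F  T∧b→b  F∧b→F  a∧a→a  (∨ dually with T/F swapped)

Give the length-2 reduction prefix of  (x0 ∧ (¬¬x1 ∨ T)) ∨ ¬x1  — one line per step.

  start: (x0 ∧ (¬¬x1 ∨ T)) ∨ ¬x1
  step 1: (x0 ∧ T) ∨ ¬x1
  step 2: x0 ∨ ¬x1

Answer: after 2 steps: x0 ∨ ¬x1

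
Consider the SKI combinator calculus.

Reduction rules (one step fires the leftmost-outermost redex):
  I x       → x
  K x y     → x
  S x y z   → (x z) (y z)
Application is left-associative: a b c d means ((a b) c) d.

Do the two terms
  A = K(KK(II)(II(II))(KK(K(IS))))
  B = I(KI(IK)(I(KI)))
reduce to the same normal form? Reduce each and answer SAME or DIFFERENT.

Answer: SAME — A ⇓ KI, B ⇓ KI

Derivation:
Term A:
  start: K(KK(II)(II(II))(KK(K(IS))))
  step 1: K(K(II(II))(KK(K(IS))))
  step 2: K(II(II))
  step 3: K(I(II))
  step 4: K(II)
  step 5: KI

Term B:
  start: I(KI(IK)(I(KI)))
  step 1: KI(IK)(I(KI))
  step 2: I(I(KI))
  step 3: I(KI)
  step 4: KI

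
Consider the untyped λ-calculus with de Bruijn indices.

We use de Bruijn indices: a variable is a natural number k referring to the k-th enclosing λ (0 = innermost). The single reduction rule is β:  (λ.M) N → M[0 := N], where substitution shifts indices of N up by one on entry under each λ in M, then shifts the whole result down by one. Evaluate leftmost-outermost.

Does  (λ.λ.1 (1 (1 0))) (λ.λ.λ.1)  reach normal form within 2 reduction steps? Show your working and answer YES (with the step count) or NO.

  start: (λ.λ.1 (1 (1 0))) (λ.λ.λ.1)
  step 1: λ.(λ.λ.λ.1) ((λ.λ.λ.1) ((λ.λ.λ.1) 0))
  step 2: λ.λ.λ.1

Answer: YES — reaches normal form λ.λ.λ.1 in 2 ≤ 2 steps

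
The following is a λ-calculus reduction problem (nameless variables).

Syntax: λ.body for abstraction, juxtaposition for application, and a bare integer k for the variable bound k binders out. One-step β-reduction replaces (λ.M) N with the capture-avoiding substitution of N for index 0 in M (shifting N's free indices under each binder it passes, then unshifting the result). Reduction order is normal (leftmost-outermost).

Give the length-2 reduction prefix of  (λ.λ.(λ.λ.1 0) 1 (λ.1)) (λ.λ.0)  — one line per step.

  start: (λ.λ.(λ.λ.1 0) 1 (λ.1)) (λ.λ.0)
  step 1: λ.(λ.λ.1 0) (λ.λ.0) (λ.1)
  step 2: λ.(λ.(λ.λ.0) 0) (λ.1)

Answer: after 2 steps: λ.(λ.(λ.λ.0) 0) (λ.1)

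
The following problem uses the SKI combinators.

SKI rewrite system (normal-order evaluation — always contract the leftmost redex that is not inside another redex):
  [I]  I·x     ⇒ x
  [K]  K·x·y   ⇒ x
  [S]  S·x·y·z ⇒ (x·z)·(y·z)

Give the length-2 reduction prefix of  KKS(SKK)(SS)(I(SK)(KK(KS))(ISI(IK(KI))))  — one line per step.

Answer: after 2 steps: SKK(I(SK)(KK(KS))(ISI(IK(KI))))

Derivation:
  start: KKS(SKK)(SS)(I(SK)(KK(KS))(ISI(IK(KI))))
  step 1: K(SKK)(SS)(I(SK)(KK(KS))(ISI(IK(KI))))
  step 2: SKK(I(SK)(KK(KS))(ISI(IK(KI))))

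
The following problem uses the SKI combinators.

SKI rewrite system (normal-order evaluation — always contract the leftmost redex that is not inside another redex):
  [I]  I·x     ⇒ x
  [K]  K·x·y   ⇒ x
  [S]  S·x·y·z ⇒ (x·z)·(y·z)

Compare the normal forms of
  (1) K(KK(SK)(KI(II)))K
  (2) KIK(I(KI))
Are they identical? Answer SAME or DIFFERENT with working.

Term A:
  start: K(KK(SK)(KI(II)))K
  step 1: KK(SK)(KI(II))
  step 2: K(KI(II))
  step 3: KI

Term B:
  start: KIK(I(KI))
  step 1: I(I(KI))
  step 2: I(KI)
  step 3: KI

Answer: SAME — A ⇓ KI, B ⇓ KI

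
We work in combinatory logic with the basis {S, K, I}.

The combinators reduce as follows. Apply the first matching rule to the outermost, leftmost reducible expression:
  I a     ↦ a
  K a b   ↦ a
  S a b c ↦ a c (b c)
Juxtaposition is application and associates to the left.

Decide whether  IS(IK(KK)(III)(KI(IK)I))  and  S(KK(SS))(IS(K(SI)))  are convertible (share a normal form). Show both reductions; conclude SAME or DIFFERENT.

Term A:
  start: IS(IK(KK)(III)(KI(IK)I))
  →1  S(IK(KK)(III)(KI(IK)I))
  →2  S(K(KK)(III)(KI(IK)I))
  →3  S(KK(KI(IK)I))
  →4  SK

Term B:
  start: S(KK(SS))(IS(K(SI)))
  →1  SK(IS(K(SI)))
  →2  SK(S(K(SI)))

Answer: DIFFERENT — A ⇓ SK, B ⇓ SK(S(K(SI)))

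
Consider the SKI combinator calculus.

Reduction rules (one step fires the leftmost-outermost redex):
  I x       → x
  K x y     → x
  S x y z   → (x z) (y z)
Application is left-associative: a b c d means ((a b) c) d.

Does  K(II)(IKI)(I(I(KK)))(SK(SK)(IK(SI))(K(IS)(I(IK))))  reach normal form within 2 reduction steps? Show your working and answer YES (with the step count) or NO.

Answer: NO — after 2 steps the term is I(I(I(KK)))(SK(SK)(IK(SI))(K(IS)(I(IK)))), not yet normal

Working:
  start: K(II)(IKI)(I(I(KK)))(SK(SK)(IK(SI))(K(IS)(I(IK))))
  [1] II(I(I(KK)))(SK(SK)(IK(SI))(K(IS)(I(IK))))
  [2] I(I(I(KK)))(SK(SK)(IK(SI))(K(IS)(I(IK))))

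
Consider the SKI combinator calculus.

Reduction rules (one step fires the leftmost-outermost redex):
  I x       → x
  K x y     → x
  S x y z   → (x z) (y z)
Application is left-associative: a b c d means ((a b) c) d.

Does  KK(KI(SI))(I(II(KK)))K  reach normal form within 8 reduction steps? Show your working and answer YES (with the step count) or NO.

Answer: YES — reaches normal form KK in 5 ≤ 8 steps

Derivation:
  start: KK(KI(SI))(I(II(KK)))K
  →1  K(I(II(KK)))K
  →2  I(II(KK))
  →3  II(KK)
  →4  I(KK)
  →5  KK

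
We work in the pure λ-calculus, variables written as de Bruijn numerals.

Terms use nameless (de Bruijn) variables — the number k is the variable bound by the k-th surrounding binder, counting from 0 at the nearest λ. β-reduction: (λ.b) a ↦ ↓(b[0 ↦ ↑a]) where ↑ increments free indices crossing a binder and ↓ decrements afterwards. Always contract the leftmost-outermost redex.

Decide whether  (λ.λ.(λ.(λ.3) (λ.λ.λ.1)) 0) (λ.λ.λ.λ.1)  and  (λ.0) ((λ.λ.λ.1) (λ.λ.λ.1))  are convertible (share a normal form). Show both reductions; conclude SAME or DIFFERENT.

Term A:
  start: (λ.λ.(λ.(λ.3) (λ.λ.λ.1)) 0) (λ.λ.λ.λ.1)
  →1  λ.(λ.(λ.λ.λ.λ.λ.1) (λ.λ.λ.1)) 0
  →2  λ.(λ.λ.λ.λ.λ.1) (λ.λ.λ.1)
  →3  λ.λ.λ.λ.λ.1

Term B:
  start: (λ.0) ((λ.λ.λ.1) (λ.λ.λ.1))
  →1  (λ.λ.λ.1) (λ.λ.λ.1)
  →2  λ.λ.1

Answer: DIFFERENT — A ⇓ λ.λ.λ.λ.λ.1, B ⇓ λ.λ.1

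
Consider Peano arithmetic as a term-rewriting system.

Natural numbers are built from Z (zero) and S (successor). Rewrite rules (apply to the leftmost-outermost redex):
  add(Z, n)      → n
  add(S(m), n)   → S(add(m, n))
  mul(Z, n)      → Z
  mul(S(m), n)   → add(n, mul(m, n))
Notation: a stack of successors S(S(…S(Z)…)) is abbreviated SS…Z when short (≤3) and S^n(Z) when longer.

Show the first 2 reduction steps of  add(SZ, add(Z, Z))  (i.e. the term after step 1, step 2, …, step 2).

  start: add(SZ, add(Z, Z))
  step 1: S(add(Z, add(Z, Z)))
  step 2: S(add(Z, Z))

Answer: after 2 steps: S(add(Z, Z))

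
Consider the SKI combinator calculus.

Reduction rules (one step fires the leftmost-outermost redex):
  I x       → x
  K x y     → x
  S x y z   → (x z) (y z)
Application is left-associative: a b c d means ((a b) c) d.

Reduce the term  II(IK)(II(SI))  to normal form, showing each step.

Answer: normal form = K(SI)  (in 5 steps)

Working:
  start: II(IK)(II(SI))
  step 1: I(IK)(II(SI))
  step 2: IK(II(SI))
  step 3: K(II(SI))
  step 4: K(I(SI))
  step 5: K(SI)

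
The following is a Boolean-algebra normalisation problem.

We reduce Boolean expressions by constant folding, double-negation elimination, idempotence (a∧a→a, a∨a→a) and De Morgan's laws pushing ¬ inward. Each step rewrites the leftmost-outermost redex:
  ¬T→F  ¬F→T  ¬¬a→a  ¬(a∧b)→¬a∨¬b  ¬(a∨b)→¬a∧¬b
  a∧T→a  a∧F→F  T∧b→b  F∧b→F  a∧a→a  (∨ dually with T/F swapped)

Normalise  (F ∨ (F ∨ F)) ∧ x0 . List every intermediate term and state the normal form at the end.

  start: (F ∨ (F ∨ F)) ∧ x0
  [1] (F ∨ F) ∧ x0
  [2] F ∧ x0
  [3] F

Answer: normal form = F  (in 3 steps)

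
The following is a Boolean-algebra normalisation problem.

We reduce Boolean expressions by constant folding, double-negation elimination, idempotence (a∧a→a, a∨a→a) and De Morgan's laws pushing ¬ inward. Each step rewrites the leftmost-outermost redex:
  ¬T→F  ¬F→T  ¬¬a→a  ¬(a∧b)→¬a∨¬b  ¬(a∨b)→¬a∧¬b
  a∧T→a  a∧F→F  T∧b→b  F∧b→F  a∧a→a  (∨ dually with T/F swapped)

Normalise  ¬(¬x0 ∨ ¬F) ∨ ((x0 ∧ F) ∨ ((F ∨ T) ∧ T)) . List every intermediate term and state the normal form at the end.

Answer: normal form = T  (in 9 steps)

Derivation:
  start: ¬(¬x0 ∨ ¬F) ∨ ((x0 ∧ F) ∨ ((F ∨ T) ∧ T))
  step 1: (¬¬x0 ∧ ¬¬F) ∨ ((x0 ∧ F) ∨ ((F ∨ T) ∧ T))
  step 2: (x0 ∧ ¬¬F) ∨ ((x0 ∧ F) ∨ ((F ∨ T) ∧ T))
  step 3: (x0 ∧ F) ∨ ((x0 ∧ F) ∨ ((F ∨ T) ∧ T))
  step 4: F ∨ ((x0 ∧ F) ∨ ((F ∨ T) ∧ T))
  step 5: (x0 ∧ F) ∨ ((F ∨ T) ∧ T)
  step 6: F ∨ ((F ∨ T) ∧ T)
  step 7: (F ∨ T) ∧ T
  step 8: F ∨ T
  step 9: T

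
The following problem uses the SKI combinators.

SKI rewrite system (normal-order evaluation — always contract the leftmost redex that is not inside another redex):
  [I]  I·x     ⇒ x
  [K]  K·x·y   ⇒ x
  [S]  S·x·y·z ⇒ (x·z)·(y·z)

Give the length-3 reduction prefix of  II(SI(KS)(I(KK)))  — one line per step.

Answer: after 3 steps: I(I(KK))(KS(I(KK)))

Reduction:
  start: II(SI(KS)(I(KK)))
  [1] I(SI(KS)(I(KK)))
  [2] SI(KS)(I(KK))
  [3] I(I(KK))(KS(I(KK)))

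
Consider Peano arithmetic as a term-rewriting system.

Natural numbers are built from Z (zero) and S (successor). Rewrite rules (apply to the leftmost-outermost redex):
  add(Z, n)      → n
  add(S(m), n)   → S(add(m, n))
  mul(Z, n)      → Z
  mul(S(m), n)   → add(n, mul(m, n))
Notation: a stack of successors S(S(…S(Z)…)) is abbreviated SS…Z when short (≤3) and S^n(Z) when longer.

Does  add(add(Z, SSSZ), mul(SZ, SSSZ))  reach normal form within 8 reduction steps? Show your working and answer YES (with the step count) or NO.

  start: add(add(Z, SSSZ), mul(SZ, SSSZ))
  step 1: add(SSSZ, mul(SZ, SSSZ))
  step 2: S(add(SSZ, mul(SZ, SSSZ)))
  step 3: S(S(add(SZ, mul(SZ, SSSZ))))
  step 4: S(S(S(add(Z, mul(SZ, SSSZ)))))
  step 5: S(S(S(mul(SZ, SSSZ))))
  step 6: S(S(S(add(SSSZ, mul(Z, SSSZ)))))
  step 7: S(S(S(S(add(SSZ, mul(Z, SSSZ))))))
  step 8: S(S(S(S(S(add(SZ, mul(Z, SSSZ)))))))

Answer: NO — after 8 steps the term is S(S(S(S(S(add(SZ, mul(Z, SSSZ))))))), not yet normal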